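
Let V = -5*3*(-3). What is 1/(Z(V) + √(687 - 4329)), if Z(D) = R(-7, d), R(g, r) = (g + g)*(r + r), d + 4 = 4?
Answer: -I*√3642/3642 ≈ -0.01657*I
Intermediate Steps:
d = 0 (d = -4 + 4 = 0)
R(g, r) = 4*g*r (R(g, r) = (2*g)*(2*r) = 4*g*r)
V = 45 (V = -15*(-3) = 45)
Z(D) = 0 (Z(D) = 4*(-7)*0 = 0)
1/(Z(V) + √(687 - 4329)) = 1/(0 + √(687 - 4329)) = 1/(0 + √(-3642)) = 1/(0 + I*√3642) = 1/(I*√3642) = -I*√3642/3642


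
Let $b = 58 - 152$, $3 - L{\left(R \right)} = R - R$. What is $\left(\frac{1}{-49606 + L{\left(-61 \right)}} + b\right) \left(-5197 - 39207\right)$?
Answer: $\frac{207041775932}{49603} \approx 4.174 \cdot 10^{6}$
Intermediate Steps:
$L{\left(R \right)} = 3$ ($L{\left(R \right)} = 3 - \left(R - R\right) = 3 - 0 = 3 + 0 = 3$)
$b = -94$ ($b = 58 - 152 = -94$)
$\left(\frac{1}{-49606 + L{\left(-61 \right)}} + b\right) \left(-5197 - 39207\right) = \left(\frac{1}{-49606 + 3} - 94\right) \left(-5197 - 39207\right) = \left(\frac{1}{-49603} - 94\right) \left(-44404\right) = \left(- \frac{1}{49603} - 94\right) \left(-44404\right) = \left(- \frac{4662683}{49603}\right) \left(-44404\right) = \frac{207041775932}{49603}$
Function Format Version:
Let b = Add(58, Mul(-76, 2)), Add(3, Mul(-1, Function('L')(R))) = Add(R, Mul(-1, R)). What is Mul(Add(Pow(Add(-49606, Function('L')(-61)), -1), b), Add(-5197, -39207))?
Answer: Rational(207041775932, 49603) ≈ 4.1740e+6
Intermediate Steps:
Function('L')(R) = 3 (Function('L')(R) = Add(3, Mul(-1, Add(R, Mul(-1, R)))) = Add(3, Mul(-1, 0)) = Add(3, 0) = 3)
b = -94 (b = Add(58, -152) = -94)
Mul(Add(Pow(Add(-49606, Function('L')(-61)), -1), b), Add(-5197, -39207)) = Mul(Add(Pow(Add(-49606, 3), -1), -94), Add(-5197, -39207)) = Mul(Add(Pow(-49603, -1), -94), -44404) = Mul(Add(Rational(-1, 49603), -94), -44404) = Mul(Rational(-4662683, 49603), -44404) = Rational(207041775932, 49603)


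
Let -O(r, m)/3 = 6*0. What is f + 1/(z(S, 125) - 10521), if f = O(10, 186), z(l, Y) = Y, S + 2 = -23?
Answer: -1/10396 ≈ -9.6191e-5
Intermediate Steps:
S = -25 (S = -2 - 23 = -25)
O(r, m) = 0 (O(r, m) = -18*0 = -3*0 = 0)
f = 0
f + 1/(z(S, 125) - 10521) = 0 + 1/(125 - 10521) = 0 + 1/(-10396) = 0 - 1/10396 = -1/10396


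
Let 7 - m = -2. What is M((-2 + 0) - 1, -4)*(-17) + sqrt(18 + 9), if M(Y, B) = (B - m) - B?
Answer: 153 + 3*sqrt(3) ≈ 158.20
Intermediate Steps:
m = 9 (m = 7 - 1*(-2) = 7 + 2 = 9)
M(Y, B) = -9 (M(Y, B) = (B - 1*9) - B = (B - 9) - B = (-9 + B) - B = -9)
M((-2 + 0) - 1, -4)*(-17) + sqrt(18 + 9) = -9*(-17) + sqrt(18 + 9) = 153 + sqrt(27) = 153 + 3*sqrt(3)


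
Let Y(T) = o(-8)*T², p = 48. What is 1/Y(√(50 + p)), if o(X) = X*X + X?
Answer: 1/5488 ≈ 0.00018222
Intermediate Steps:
o(X) = X + X² (o(X) = X² + X = X + X²)
Y(T) = 56*T² (Y(T) = (-8*(1 - 8))*T² = (-8*(-7))*T² = 56*T²)
1/Y(√(50 + p)) = 1/(56*(√(50 + 48))²) = 1/(56*(√98)²) = 1/(56*(7*√2)²) = 1/(56*98) = 1/5488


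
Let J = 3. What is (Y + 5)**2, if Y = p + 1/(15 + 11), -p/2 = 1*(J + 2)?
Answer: 16641/676 ≈ 24.617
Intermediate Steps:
p = -10 (p = -2*(3 + 2) = -2*5 = -10)
Y = -259/26 (Y = -10 + 1/(15 + 11) = -10 + 1/26 = -259/26 ≈ -9.9615)
(Y + 5)**2 = (-259/26 + 5)**2 = (-129/26)**2 = 16641/676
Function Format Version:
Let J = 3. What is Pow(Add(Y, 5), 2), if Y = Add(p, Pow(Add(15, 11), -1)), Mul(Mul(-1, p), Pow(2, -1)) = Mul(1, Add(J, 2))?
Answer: Rational(16641, 676) ≈ 24.617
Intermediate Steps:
p = -10 (p = Mul(-2, Mul(1, Add(3, 2))) = Mul(-2, Mul(1, 5)) = Mul(-2, 5) = -10)
Y = Rational(-259, 26) (Y = Add(-10, Pow(Add(15, 11), -1)) = Add(-10, Pow(26, -1)) = Add(-10, Rational(1, 26)) = Rational(-259, 26) ≈ -9.9615)
Pow(Add(Y, 5), 2) = Pow(Add(Rational(-259, 26), 5), 2) = Pow(Rational(-129, 26), 2) = Rational(16641, 676)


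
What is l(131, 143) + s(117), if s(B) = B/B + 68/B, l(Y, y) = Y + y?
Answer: 32243/117 ≈ 275.58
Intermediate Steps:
s(B) = 1 + 68/B
l(131, 143) + s(117) = (131 + 143) + (68 + 117)/117 = 274 + (1/117)*185 = 274 + 185/117 = 32243/117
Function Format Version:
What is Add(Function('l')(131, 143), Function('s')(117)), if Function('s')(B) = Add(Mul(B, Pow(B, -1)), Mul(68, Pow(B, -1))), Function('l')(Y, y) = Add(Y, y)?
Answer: Rational(32243, 117) ≈ 275.58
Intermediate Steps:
Function('s')(B) = Add(1, Mul(68, Pow(B, -1)))
Add(Function('l')(131, 143), Function('s')(117)) = Add(Add(131, 143), Mul(Pow(117, -1), Add(68, 117))) = Add(274, Mul(Rational(1, 117), 185)) = Add(274, Rational(185, 117)) = Rational(32243, 117)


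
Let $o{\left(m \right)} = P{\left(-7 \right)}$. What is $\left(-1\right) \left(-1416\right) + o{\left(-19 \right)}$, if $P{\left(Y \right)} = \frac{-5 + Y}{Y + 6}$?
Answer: $1428$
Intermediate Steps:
$P{\left(Y \right)} = \frac{-5 + Y}{6 + Y}$
$o{\left(m \right)} = 12$ ($o{\left(m \right)} = \frac{-5 - 7}{6 - 7} = \frac{1}{-1} \left(-12\right) = \left(-1\right) \left(-12\right) = 12$)
$\left(-1\right) \left(-1416\right) + o{\left(-19 \right)} = \left(-1\right) \left(-1416\right) + 12 = 1416 + 12 = 1428$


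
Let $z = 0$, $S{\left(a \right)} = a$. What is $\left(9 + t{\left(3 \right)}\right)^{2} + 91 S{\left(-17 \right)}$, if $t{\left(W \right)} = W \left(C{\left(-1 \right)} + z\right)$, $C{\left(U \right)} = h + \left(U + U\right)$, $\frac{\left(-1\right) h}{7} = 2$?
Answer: $-26$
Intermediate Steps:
$h = -14$ ($h = \left(-7\right) 2 = -14$)
$C{\left(U \right)} = -14 + 2 U$ ($C{\left(U \right)} = -14 + \left(U + U\right) = -14 + 2 U$)
$t{\left(W \right)} = - 16 W$ ($t{\left(W \right)} = W \left(\left(-14 + 2 \left(-1\right)\right) + 0\right) = W \left(\left(-14 - 2\right) + 0\right) = W \left(-16 + 0\right) = W \left(-16\right) = - 16 W$)
$\left(9 + t{\left(3 \right)}\right)^{2} + 91 S{\left(-17 \right)} = \left(9 - 48\right)^{2} + 91 \left(-17\right) = \left(9 - 48\right)^{2} - 1547 = \left(-39\right)^{2} - 1547 = 1521 - 1547 = -26$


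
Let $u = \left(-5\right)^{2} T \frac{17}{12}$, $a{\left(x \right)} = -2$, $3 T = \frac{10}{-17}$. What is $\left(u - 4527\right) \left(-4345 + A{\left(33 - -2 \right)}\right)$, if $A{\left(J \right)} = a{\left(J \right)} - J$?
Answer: $\frac{178809701}{9} \approx 1.9868 \cdot 10^{7}$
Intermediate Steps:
$T = - \frac{10}{51}$ ($T = \frac{10 \frac{1}{-17}}{3} = \frac{10 \left(- \frac{1}{17}\right)}{3} = \frac{1}{3} \left(- \frac{10}{17}\right) = - \frac{10}{51} \approx -0.19608$)
$A{\left(J \right)} = -2 - J$
$u = - \frac{125}{18}$ ($u = \left(-5\right)^{2} \left(- \frac{10}{51}\right) \frac{17}{12} = 25 \left(- \frac{10}{51}\right) 17 \cdot \frac{1}{12} = \left(- \frac{250}{51}\right) \frac{17}{12} = - \frac{125}{18} \approx -6.9444$)
$\left(u - 4527\right) \left(-4345 + A{\left(33 - -2 \right)}\right) = \left(- \frac{125}{18} - 4527\right) \left(-4345 - \left(35 + 2\right)\right) = - \frac{81611 \left(-4345 - 37\right)}{18} = \left(- \frac{81611}{18}\right) \left(-4382\right) = \frac{178809701}{9}$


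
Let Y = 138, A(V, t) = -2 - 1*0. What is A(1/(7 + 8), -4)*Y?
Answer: -276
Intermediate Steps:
A(V, t) = -2 (A(V, t) = -2 + 0 = -2)
A(1/(7 + 8), -4)*Y = -2*138 = -276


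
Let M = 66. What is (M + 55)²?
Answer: 14641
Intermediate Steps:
(M + 55)² = (66 + 55)² = 121² = 14641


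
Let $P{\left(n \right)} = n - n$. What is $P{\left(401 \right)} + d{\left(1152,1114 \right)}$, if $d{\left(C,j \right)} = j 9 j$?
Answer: $11168964$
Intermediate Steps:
$d{\left(C,j \right)} = 9 j^{2}$ ($d{\left(C,j \right)} = 9 j j = 9 j^{2}$)
$P{\left(n \right)} = 0$
$P{\left(401 \right)} + d{\left(1152,1114 \right)} = 0 + 9 \cdot 1114^{2} = 0 + 9 \cdot 1240996 = 0 + 11168964 = 11168964$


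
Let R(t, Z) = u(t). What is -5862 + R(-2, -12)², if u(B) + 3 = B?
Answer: -5837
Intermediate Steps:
u(B) = -3 + B
R(t, Z) = -3 + t
-5862 + R(-2, -12)² = -5862 + (-3 - 2)² = -5862 + (-5)² = -5862 + 25 = -5837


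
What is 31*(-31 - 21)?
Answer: -1612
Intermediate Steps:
31*(-31 - 21) = 31*(-52) = -1612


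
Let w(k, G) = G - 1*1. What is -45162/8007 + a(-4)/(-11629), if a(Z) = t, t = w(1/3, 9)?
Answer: -175084318/31037801 ≈ -5.6410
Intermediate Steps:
w(k, G) = -1 + G (w(k, G) = G - 1 = -1 + G)
t = 8 (t = -1 + 9 = 8)
a(Z) = 8
-45162/8007 + a(-4)/(-11629) = -45162/8007 + 8/(-11629) = -45162*1/8007 + 8*(-1/11629) = -15054/2669 - 8/11629 = -175084318/31037801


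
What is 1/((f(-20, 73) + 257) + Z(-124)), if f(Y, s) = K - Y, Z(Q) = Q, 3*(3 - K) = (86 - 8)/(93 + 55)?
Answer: 74/11531 ≈ 0.0064175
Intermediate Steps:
K = 209/74 (K = 3 - (86 - 8)/(3*(93 + 55)) = 3 - 26/148 = 3 - ⅓*39/74 = 3 - 13/74 = 209/74 ≈ 2.8243)
f(Y, s) = 209/74 - Y
1/((f(-20, 73) + 257) + Z(-124)) = 1/(((209/74 - 1*(-20)) + 257) - 124) = 1/(((209/74 + 20) + 257) - 124) = 1/((1689/74 + 257) - 124) = 1/(20707/74 - 124) = 1/(11531/74) = 74/11531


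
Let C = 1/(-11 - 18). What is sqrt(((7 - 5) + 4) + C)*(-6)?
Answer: -6*sqrt(5017)/29 ≈ -14.655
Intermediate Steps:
C = -1/29 (C = 1/(-29) = -1/29 ≈ -0.034483)
sqrt(((7 - 5) + 4) + C)*(-6) = sqrt(((7 - 5) + 4) - 1/29)*(-6) = sqrt((2 + 4) - 1/29)*(-6) = sqrt(6 - 1/29)*(-6) = sqrt(173/29)*(-6) = (sqrt(5017)/29)*(-6) = -6*sqrt(5017)/29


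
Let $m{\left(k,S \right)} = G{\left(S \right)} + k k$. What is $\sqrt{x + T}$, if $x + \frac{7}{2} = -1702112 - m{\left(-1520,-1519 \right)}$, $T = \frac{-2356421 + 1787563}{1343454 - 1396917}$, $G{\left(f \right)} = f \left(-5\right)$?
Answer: $\frac{i \sqrt{45962483007326082}}{106926} \approx 2005.0 i$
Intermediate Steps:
$G{\left(f \right)} = - 5 f$
$m{\left(k,S \right)} = k^{2} - 5 S$ ($m{\left(k,S \right)} = - 5 S + k k = - 5 S + k^{2} = k^{2} - 5 S$)
$T = \frac{568858}{53463}$ ($T = - \frac{568858}{-53463} = \left(-568858\right) \left(- \frac{1}{53463}\right) = \frac{568858}{53463} \approx 10.64$)
$x = - \frac{8040221}{2}$ ($x = - \frac{7}{2} - \left(4012512 + 7595\right) = - \frac{7}{2} - 4020107 = - \frac{8040221}{2} \approx -4.0201 \cdot 10^{6}$)
$\sqrt{x + T} = \sqrt{- \frac{8040221}{2} + \frac{568858}{53463}} = \sqrt{- \frac{429853197607}{106926}} = \frac{i \sqrt{45962483007326082}}{106926}$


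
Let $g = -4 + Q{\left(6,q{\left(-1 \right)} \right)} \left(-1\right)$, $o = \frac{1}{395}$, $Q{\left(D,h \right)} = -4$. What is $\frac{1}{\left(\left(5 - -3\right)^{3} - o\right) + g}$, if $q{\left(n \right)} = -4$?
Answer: $\frac{395}{202239} \approx 0.0019531$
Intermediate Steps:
$o = \frac{1}{395} \approx 0.0025316$
$g = 0$ ($g = -4 - -4 = -4 + 4 = 0$)
$\frac{1}{\left(\left(5 - -3\right)^{3} - o\right) + g} = \frac{1}{\left(\left(5 - -3\right)^{3} - \frac{1}{395}\right) + 0} = \frac{1}{\left(\left(5 + 3\right)^{3} - \frac{1}{395}\right) + 0} = \frac{1}{\left(8^{3} - \frac{1}{395}\right) + 0} = \frac{1}{\left(512 - \frac{1}{395}\right) + 0} = \frac{1}{\frac{202239}{395} + 0} = \frac{1}{\frac{202239}{395}} = \frac{395}{202239}$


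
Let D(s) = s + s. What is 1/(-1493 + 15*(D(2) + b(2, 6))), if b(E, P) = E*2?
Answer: -1/1373 ≈ -0.00072833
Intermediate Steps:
b(E, P) = 2*E
D(s) = 2*s
1/(-1493 + 15*(D(2) + b(2, 6))) = 1/(-1493 + 15*(2*2 + 2*2)) = 1/(-1493 + 15*(4 + 4)) = 1/(-1493 + 15*8) = 1/(-1493 + 120) = 1/(-1373) = -1/1373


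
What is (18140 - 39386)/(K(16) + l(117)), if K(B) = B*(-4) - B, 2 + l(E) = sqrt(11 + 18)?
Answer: 1742172/6695 + 21246*sqrt(29)/6695 ≈ 277.31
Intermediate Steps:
l(E) = -2 + sqrt(29) (l(E) = -2 + sqrt(11 + 18) = -2 + sqrt(29))
K(B) = -5*B (K(B) = -4*B - B = -5*B)
(18140 - 39386)/(K(16) + l(117)) = (18140 - 39386)/(-5*16 + (-2 + sqrt(29))) = -21246/(-80 + (-2 + sqrt(29))) = -21246/(-82 + sqrt(29))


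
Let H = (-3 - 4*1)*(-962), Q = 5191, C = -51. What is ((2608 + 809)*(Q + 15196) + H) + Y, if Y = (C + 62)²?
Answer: 69669234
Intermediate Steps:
Y = 121 (Y = (-51 + 62)² = 11² = 121)
H = 6734 (H = (-3 - 4)*(-962) = -7*(-962) = 6734)
((2608 + 809)*(Q + 15196) + H) + Y = ((2608 + 809)*(5191 + 15196) + 6734) + 121 = (3417*20387 + 6734) + 121 = (69662379 + 6734) + 121 = 69669113 + 121 = 69669234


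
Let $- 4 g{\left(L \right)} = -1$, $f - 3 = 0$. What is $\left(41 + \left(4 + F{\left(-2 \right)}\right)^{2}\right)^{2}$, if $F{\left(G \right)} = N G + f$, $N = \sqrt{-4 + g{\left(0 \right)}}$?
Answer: $2685 - 2100 i \sqrt{15} \approx 2685.0 - 8133.3 i$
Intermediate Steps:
$f = 3$ ($f = 3 + 0 = 3$)
$g{\left(L \right)} = \frac{1}{4}$ ($g{\left(L \right)} = \left(- \frac{1}{4}\right) \left(-1\right) = \frac{1}{4}$)
$N = \frac{i \sqrt{15}}{2}$ ($N = \sqrt{-4 + \frac{1}{4}} = \sqrt{- \frac{15}{4}} = \frac{i \sqrt{15}}{2} \approx 1.9365 i$)
$F{\left(G \right)} = 3 + \frac{i G \sqrt{15}}{2}$ ($F{\left(G \right)} = \frac{i \sqrt{15}}{2} G + 3 = \frac{i G \sqrt{15}}{2} + 3 = 3 + \frac{i G \sqrt{15}}{2}$)
$\left(41 + \left(4 + F{\left(-2 \right)}\right)^{2}\right)^{2} = \left(41 + \left(4 + \left(3 + \frac{1}{2} i \left(-2\right) \sqrt{15}\right)\right)^{2}\right)^{2} = \left(41 + \left(4 + \left(3 - i \sqrt{15}\right)\right)^{2}\right)^{2} = \left(41 + \left(7 - i \sqrt{15}\right)^{2}\right)^{2}$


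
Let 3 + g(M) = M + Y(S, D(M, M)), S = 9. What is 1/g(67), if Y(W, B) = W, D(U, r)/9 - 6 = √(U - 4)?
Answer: 1/73 ≈ 0.013699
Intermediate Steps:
D(U, r) = 54 + 9*√(-4 + U) (D(U, r) = 54 + 9*√(U - 4) = 54 + 9*√(-4 + U))
g(M) = 6 + M (g(M) = -3 + (M + 9) = -3 + (9 + M) = 6 + M)
1/g(67) = 1/(6 + 67) = 1/73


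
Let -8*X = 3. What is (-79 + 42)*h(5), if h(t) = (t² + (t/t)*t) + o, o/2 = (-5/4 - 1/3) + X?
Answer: -11581/12 ≈ -965.08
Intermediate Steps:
X = -3/8 (X = -⅛*3 = -3/8 ≈ -0.37500)
o = -47/12 (o = 2*((-5/4 - 1/3) - 3/8) = 2*((-5*¼ - 1*⅓) - 3/8) = 2*((-5/4 - ⅓) - 3/8) = 2*(-19/12 - 3/8) = 2*(-47/24) = -47/12 ≈ -3.9167)
h(t) = -47/12 + t + t² (h(t) = (t² + (t/t)*t) - 47/12 = (t² + 1*t) - 47/12 = (t² + t) - 47/12 = (t + t²) - 47/12 = -47/12 + t + t²)
(-79 + 42)*h(5) = (-79 + 42)*(-47/12 + 5 + 5²) = -37*(-47/12 + 5 + 25) = -37*313/12 = -11581/12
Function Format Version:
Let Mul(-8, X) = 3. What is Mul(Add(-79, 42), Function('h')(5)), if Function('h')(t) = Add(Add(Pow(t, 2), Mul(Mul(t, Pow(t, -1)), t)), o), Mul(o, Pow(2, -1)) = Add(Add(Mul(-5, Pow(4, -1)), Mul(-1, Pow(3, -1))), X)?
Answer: Rational(-11581, 12) ≈ -965.08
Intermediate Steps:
X = Rational(-3, 8) (X = Mul(Rational(-1, 8), 3) = Rational(-3, 8) ≈ -0.37500)
o = Rational(-47, 12) (o = Mul(2, Add(Add(Mul(-5, Pow(4, -1)), Mul(-1, Pow(3, -1))), Rational(-3, 8))) = Mul(2, Add(Add(Mul(-5, Rational(1, 4)), Mul(-1, Rational(1, 3))), Rational(-3, 8))) = Mul(2, Add(Add(Rational(-5, 4), Rational(-1, 3)), Rational(-3, 8))) = Mul(2, Add(Rational(-19, 12), Rational(-3, 8))) = Mul(2, Rational(-47, 24)) = Rational(-47, 12) ≈ -3.9167)
Function('h')(t) = Add(Rational(-47, 12), t, Pow(t, 2)) (Function('h')(t) = Add(Add(Pow(t, 2), Mul(Mul(t, Pow(t, -1)), t)), Rational(-47, 12)) = Add(Add(Pow(t, 2), Mul(1, t)), Rational(-47, 12)) = Add(Add(Pow(t, 2), t), Rational(-47, 12)) = Add(Add(t, Pow(t, 2)), Rational(-47, 12)) = Add(Rational(-47, 12), t, Pow(t, 2)))
Mul(Add(-79, 42), Function('h')(5)) = Mul(Add(-79, 42), Add(Rational(-47, 12), 5, Pow(5, 2))) = Mul(-37, Add(Rational(-47, 12), 5, 25)) = Mul(-37, Rational(313, 12)) = Rational(-11581, 12)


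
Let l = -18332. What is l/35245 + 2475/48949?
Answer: -810101693/1725207505 ≈ -0.46957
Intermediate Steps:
l/35245 + 2475/48949 = -18332/35245 + 2475/48949 = -810101693/1725207505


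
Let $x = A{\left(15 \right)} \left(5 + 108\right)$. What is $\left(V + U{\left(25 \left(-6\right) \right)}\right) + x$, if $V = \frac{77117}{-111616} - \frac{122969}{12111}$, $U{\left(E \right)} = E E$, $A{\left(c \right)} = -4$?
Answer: $\frac{2708128773287}{122889216} \approx 22037.0$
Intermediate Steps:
$U{\left(E \right)} = E^{2}$
$V = - \frac{1332661081}{122889216}$ ($V = 77117 \left(- \frac{1}{111616}\right) - \frac{11179}{1101} = - \frac{77117}{111616} - \frac{11179}{1101} = - \frac{1332661081}{122889216} \approx -10.844$)
$x = -452$ ($x = - 4 \left(5 + 108\right) = \left(-4\right) 113 = -452$)
$\left(V + U{\left(25 \left(-6\right) \right)}\right) + x = \left(- \frac{1332661081}{122889216} + \left(25 \left(-6\right)\right)^{2}\right) - 452 = \left(- \frac{1332661081}{122889216} + \left(-150\right)^{2}\right) - 452 = \left(- \frac{1332661081}{122889216} + 22500\right) - 452 = \frac{2763674698919}{122889216} - 452 = \frac{2708128773287}{122889216}$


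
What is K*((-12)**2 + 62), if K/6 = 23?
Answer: 28428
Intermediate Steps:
K = 138 (K = 6*23 = 138)
K*((-12)**2 + 62) = 138*((-12)**2 + 62) = 138*(144 + 62) = 138*206 = 28428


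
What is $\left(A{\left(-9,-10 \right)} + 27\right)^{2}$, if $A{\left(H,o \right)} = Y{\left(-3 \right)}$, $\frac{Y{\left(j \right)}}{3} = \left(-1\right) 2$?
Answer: $441$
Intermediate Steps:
$Y{\left(j \right)} = -6$ ($Y{\left(j \right)} = 3 \left(\left(-1\right) 2\right) = 3 \left(-2\right) = -6$)
$A{\left(H,o \right)} = -6$
$\left(A{\left(-9,-10 \right)} + 27\right)^{2} = \left(-6 + 27\right)^{2} = 21^{2} = 441$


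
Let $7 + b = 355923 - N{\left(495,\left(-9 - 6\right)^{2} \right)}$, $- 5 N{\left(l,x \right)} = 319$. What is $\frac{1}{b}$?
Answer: $\frac{5}{1779899} \approx 2.8091 \cdot 10^{-6}$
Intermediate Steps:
$N{\left(l,x \right)} = - \frac{319}{5}$ ($N{\left(l,x \right)} = \left(- \frac{1}{5}\right) 319 = - \frac{319}{5}$)
$b = \frac{1779899}{5}$ ($b = -7 + \left(355923 - - \frac{319}{5}\right) = -7 + \left(355923 + \frac{319}{5}\right) = -7 + \frac{1779934}{5} = \frac{1779899}{5} \approx 3.5598 \cdot 10^{5}$)
$\frac{1}{b} = \frac{1}{\frac{1779899}{5}} = \frac{5}{1779899}$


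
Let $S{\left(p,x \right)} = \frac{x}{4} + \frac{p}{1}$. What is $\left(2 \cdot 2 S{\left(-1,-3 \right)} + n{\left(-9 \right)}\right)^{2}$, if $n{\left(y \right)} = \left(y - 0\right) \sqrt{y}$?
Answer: $-680 + 378 i \approx -680.0 + 378.0 i$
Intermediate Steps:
$n{\left(y \right)} = y^{\frac{3}{2}}$ ($n{\left(y \right)} = \left(y + 0\right) \sqrt{y} = y \sqrt{y} = y^{\frac{3}{2}}$)
$S{\left(p,x \right)} = p + \frac{x}{4}$ ($S{\left(p,x \right)} = x \frac{1}{4} + p 1 = \frac{x}{4} + p = p + \frac{x}{4}$)
$\left(2 \cdot 2 S{\left(-1,-3 \right)} + n{\left(-9 \right)}\right)^{2} = \left(2 \cdot 2 \left(-1 + \frac{1}{4} \left(-3\right)\right) + \left(-9\right)^{\frac{3}{2}}\right)^{2} = \left(4 \left(-1 - \frac{3}{4}\right) - 27 i\right)^{2} = \left(4 \left(- \frac{7}{4}\right) - 27 i\right)^{2} = \left(-7 - 27 i\right)^{2}$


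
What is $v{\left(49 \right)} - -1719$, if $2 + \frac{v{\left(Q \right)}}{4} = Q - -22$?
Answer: $1995$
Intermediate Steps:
$v{\left(Q \right)} = 80 + 4 Q$ ($v{\left(Q \right)} = -8 + 4 \left(Q - -22\right) = -8 + 4 \left(Q + 22\right) = -8 + 4 \left(22 + Q\right) = -8 + \left(88 + 4 Q\right) = 80 + 4 Q$)
$v{\left(49 \right)} - -1719 = \left(80 + 4 \cdot 49\right) - -1719 = \left(80 + 196\right) + 1719 = 276 + 1719 = 1995$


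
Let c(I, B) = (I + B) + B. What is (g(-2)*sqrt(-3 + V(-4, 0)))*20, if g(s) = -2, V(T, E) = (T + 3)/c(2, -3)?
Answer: -20*I*sqrt(11) ≈ -66.333*I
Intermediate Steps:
c(I, B) = I + 2*B (c(I, B) = (B + I) + B = I + 2*B)
V(T, E) = -3/4 - T/4 (V(T, E) = (T + 3)/(2 + 2*(-3)) = (3 + T)/(2 - 6) = (3 + T)/(-4) = (3 + T)*(-1/4) = -3/4 - T/4)
(g(-2)*sqrt(-3 + V(-4, 0)))*20 = -2*sqrt(-3 + (-3/4 - 1/4*(-4)))*20 = -2*sqrt(-3 + (-3/4 + 1))*20 = -2*sqrt(-3 + 1/4)*20 = -I*sqrt(11)*20 = -20*I*sqrt(11)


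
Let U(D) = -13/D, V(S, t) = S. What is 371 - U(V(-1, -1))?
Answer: 358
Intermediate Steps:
371 - U(V(-1, -1)) = 371 - (-13)/(-1) = 371 - (-13)*(-1) = 371 - 1*13 = 371 - 13 = 358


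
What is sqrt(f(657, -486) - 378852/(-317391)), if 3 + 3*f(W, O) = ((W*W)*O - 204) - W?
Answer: I*sqrt(782698030109493686)/105797 ≈ 8362.3*I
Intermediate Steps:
f(W, O) = -69 - W/3 + O*W**2/3 (f(W, O) = -1 + (((W*W)*O - 204) - W)/3 = -1 + ((W**2*O - 204) - W)/3 = -1 + ((O*W**2 - 204) - W)/3 = -1 + ((-204 + O*W**2) - W)/3 = -1 + (-204 - W + O*W**2)/3 = -1 + (-68 - W/3 + O*W**2/3) = -69 - W/3 + O*W**2/3)
sqrt(f(657, -486) - 378852/(-317391)) = sqrt((-69 - 1/3*657 + (1/3)*(-486)*657**2) - 378852/(-317391)) = sqrt((-69 - 219 + (1/3)*(-486)*431649) - 378852*(-1/317391)) = sqrt((-69 - 219 - 69927138) + 126284/105797) = sqrt(-69927426 + 126284/105797) = sqrt(-7398111762238/105797) = I*sqrt(782698030109493686)/105797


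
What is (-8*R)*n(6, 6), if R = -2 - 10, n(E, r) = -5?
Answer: -480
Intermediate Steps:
R = -12
(-8*R)*n(6, 6) = -8*(-12)*(-5) = 96*(-5) = -480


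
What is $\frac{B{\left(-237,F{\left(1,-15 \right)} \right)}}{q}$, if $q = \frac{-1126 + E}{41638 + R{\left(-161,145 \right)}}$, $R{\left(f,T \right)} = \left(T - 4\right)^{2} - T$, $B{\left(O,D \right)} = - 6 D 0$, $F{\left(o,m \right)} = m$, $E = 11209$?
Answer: $0$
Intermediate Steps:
$B{\left(O,D \right)} = 0$
$R{\left(f,T \right)} = \left(-4 + T\right)^{2} - T$
$q = \frac{3361}{20458}$ ($q = \frac{-1126 + 11209}{41638 + \left(\left(-4 + 145\right)^{2} - 145\right)} = \frac{10083}{41638 - \left(145 - 141^{2}\right)} = \frac{10083}{41638 + \left(19881 - 145\right)} = \frac{10083}{41638 + 19736} = \frac{10083}{61374} = 10083 \cdot \frac{1}{61374} = \frac{3361}{20458} \approx 0.16429$)
$\frac{B{\left(-237,F{\left(1,-15 \right)} \right)}}{q} = \frac{0}{\frac{3361}{20458}} = 0 \cdot \frac{20458}{3361} = 0$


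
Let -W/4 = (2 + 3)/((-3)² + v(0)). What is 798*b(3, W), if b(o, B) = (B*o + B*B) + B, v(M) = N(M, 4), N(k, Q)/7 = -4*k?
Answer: -85120/27 ≈ -3152.6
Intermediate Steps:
N(k, Q) = -28*k (N(k, Q) = 7*(-4*k) = -28*k)
v(M) = -28*M
W = -20/9 (W = -4*(2 + 3)/((-3)² - 28*0) = -20/(9 + 0) = -20/9 ≈ -2.2222)
b(o, B) = B + B² + B*o (b(o, B) = (B*o + B²) + B = (B² + B*o) + B = B + B² + B*o)
798*b(3, W) = 798*(-20*(1 - 20/9 + 3)/9) = 798*(-20/9*16/9) = 798*(-320/81) = -85120/27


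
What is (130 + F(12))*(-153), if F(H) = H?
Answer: -21726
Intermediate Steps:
(130 + F(12))*(-153) = (130 + 12)*(-153) = 142*(-153) = -21726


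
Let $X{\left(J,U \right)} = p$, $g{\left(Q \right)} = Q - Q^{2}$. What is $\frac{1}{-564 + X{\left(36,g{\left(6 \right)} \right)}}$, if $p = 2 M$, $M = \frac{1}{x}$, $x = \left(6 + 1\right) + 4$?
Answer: $- \frac{11}{6202} \approx -0.0017736$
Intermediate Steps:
$x = 11$ ($x = 7 + 4 = 11$)
$M = \frac{1}{11} \approx 0.090909$
$p = \frac{2}{11}$ ($p = 2 \cdot \frac{1}{11} = \frac{2}{11} \approx 0.18182$)
$X{\left(J,U \right)} = \frac{2}{11}$
$\frac{1}{-564 + X{\left(36,g{\left(6 \right)} \right)}} = \frac{1}{-564 + \frac{2}{11}} = \frac{1}{- \frac{6202}{11}} = - \frac{11}{6202}$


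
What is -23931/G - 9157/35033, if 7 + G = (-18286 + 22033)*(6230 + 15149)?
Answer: -734379144365/2806392244498 ≈ -0.26168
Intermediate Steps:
G = 80107106 (G = -7 + (-18286 + 22033)*(6230 + 15149) = -7 + 3747*21379 = -7 + 80107113 = 80107106)
-23931/G - 9157/35033 = -23931/80107106 - 9157/35033 = -734379144365/2806392244498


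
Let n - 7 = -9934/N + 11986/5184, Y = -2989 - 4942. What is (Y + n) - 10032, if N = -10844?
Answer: -126152547617/7026912 ≈ -17953.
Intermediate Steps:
Y = -7931
n = 71872639/7026912 (n = 7 + (-9934/(-10844) + 11986/5184) = 7 + (-9934*(-1/10844) + 11986*(1/5184)) = 7 + (4967/5422 + 5993/2592) = 7 + 22684255/7026912 = 71872639/7026912 ≈ 10.228)
(Y + n) - 10032 = (-7931 + 71872639/7026912) - 10032 = -55658566433/7026912 - 10032 = -126152547617/7026912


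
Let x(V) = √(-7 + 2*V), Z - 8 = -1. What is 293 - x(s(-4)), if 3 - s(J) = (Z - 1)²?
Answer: 293 - I*√73 ≈ 293.0 - 8.544*I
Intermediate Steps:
Z = 7 (Z = 8 - 1 = 7)
s(J) = -33 (s(J) = 3 - (7 - 1)² = 3 - 1*6² = 3 - 1*36 = 3 - 36 = -33)
293 - x(s(-4)) = 293 - √(-7 + 2*(-33)) = 293 - √(-7 - 66) = 293 - √(-73) = 293 - I*√73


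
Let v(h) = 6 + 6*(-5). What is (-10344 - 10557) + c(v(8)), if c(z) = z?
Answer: -20925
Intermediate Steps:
v(h) = -24 (v(h) = 6 - 30 = -24)
(-10344 - 10557) + c(v(8)) = (-10344 - 10557) - 24 = -20901 - 24 = -20925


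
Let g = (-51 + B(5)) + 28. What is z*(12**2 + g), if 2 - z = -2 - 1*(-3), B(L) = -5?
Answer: 116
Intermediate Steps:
z = 1 (z = 2 - (-2 - 1*(-3)) = 2 - (-2 + 3) = 2 - 1*1 = 2 - 1 = 1)
g = -28 (g = (-51 - 5) + 28 = -56 + 28 = -28)
z*(12**2 + g) = 1*(12**2 - 28) = 1*(144 - 28) = 1*116 = 116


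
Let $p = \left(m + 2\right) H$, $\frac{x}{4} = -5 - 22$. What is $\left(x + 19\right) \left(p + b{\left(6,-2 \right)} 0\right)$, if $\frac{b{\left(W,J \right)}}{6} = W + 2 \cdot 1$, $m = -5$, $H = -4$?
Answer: $-1068$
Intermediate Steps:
$x = -108$ ($x = 4 \left(-5 - 22\right) = 4 \left(-27\right) = -108$)
$b{\left(W,J \right)} = 12 + 6 W$ ($b{\left(W,J \right)} = 6 \left(W + 2 \cdot 1\right) = 6 \left(W + 2\right) = 6 \left(2 + W\right) = 12 + 6 W$)
$p = 12$ ($p = \left(-5 + 2\right) \left(-4\right) = \left(-3\right) \left(-4\right) = 12$)
$\left(x + 19\right) \left(p + b{\left(6,-2 \right)} 0\right) = \left(-108 + 19\right) \left(12 + \left(12 + 6 \cdot 6\right) 0\right) = - 89 \left(12 + \left(12 + 36\right) 0\right) = - 89 \left(12 + 48 \cdot 0\right) = - 89 \left(12 + 0\right) = \left(-89\right) 12 = -1068$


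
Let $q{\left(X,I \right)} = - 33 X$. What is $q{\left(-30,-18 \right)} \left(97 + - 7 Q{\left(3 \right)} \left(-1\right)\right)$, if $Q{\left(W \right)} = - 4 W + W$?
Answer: $33660$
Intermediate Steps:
$Q{\left(W \right)} = - 3 W$
$q{\left(-30,-18 \right)} \left(97 + - 7 Q{\left(3 \right)} \left(-1\right)\right) = \left(-33\right) \left(-30\right) \left(97 + - 7 \left(\left(-3\right) 3\right) \left(-1\right)\right) = 990 \left(97 + \left(-7\right) \left(-9\right) \left(-1\right)\right) = 990 \left(97 + 63 \left(-1\right)\right) = 990 \left(97 - 63\right) = 990 \cdot 34 = 33660$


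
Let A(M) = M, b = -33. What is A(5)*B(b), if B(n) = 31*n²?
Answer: 168795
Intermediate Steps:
A(5)*B(b) = 5*(31*(-33)²) = 5*(31*1089) = 5*33759 = 168795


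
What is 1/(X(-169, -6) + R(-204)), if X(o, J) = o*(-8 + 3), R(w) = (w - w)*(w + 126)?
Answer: 1/845 ≈ 0.0011834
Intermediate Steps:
R(w) = 0 (R(w) = 0*(126 + w) = 0)
X(o, J) = -5*o (X(o, J) = o*(-5) = -5*o)
1/(X(-169, -6) + R(-204)) = 1/(-5*(-169) + 0) = 1/(845 + 0) = 1/845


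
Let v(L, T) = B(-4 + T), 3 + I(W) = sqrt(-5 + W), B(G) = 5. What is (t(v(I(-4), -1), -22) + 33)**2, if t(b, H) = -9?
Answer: 576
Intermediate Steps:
I(W) = -3 + sqrt(-5 + W)
v(L, T) = 5
(t(v(I(-4), -1), -22) + 33)**2 = (-9 + 33)**2 = 24**2 = 576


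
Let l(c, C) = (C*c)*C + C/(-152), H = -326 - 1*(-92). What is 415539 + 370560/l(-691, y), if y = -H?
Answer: 398303293473749/958522071 ≈ 4.1554e+5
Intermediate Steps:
H = -234 (H = -326 + 92 = -234)
y = 234 (y = -1*(-234) = 234)
l(c, C) = -C/152 + c*C² (l(c, C) = c*C² + C*(-1/152) = c*C² - C/152 = -C/152 + c*C²)
415539 + 370560/l(-691, y) = 415539 + 370560/((234*(-1/152 + 234*(-691)))) = 415539 + 370560/((234*(-1/152 - 161694))) = 415539 + 370560/((234*(-24577489/152))) = 415539 + 370560/(-2875566213/76) = 415539 + 370560*(-76/2875566213) = 415539 - 9387520/958522071 = 398303293473749/958522071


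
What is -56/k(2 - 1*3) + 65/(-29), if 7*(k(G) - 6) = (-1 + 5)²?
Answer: -9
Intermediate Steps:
k(G) = 58/7 (k(G) = 6 + (-1 + 5)²/7 = 6 + (⅐)*4² = 6 + (⅐)*16 = 6 + 16/7 = 58/7)
-56/k(2 - 1*3) + 65/(-29) = -56/58/7 + 65/(-29) = -56*7/58 + 65*(-1/29) = -196/29 - 65/29 = -9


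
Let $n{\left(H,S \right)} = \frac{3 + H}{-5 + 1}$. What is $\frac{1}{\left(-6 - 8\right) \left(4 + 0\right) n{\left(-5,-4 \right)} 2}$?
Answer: $- \frac{1}{56} \approx -0.017857$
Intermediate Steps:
$n{\left(H,S \right)} = - \frac{3}{4} - \frac{H}{4}$ ($n{\left(H,S \right)} = \frac{3 + H}{-4} = \left(3 + H\right) \left(- \frac{1}{4}\right) = - \frac{3}{4} - \frac{H}{4}$)
$\frac{1}{\left(-6 - 8\right) \left(4 + 0\right) n{\left(-5,-4 \right)} 2} = \frac{1}{\left(-6 - 8\right) \left(4 + 0\right) \left(- \frac{3}{4} - - \frac{5}{4}\right) 2} = \frac{1}{\left(-14\right) 4 \left(- \frac{3}{4} + \frac{5}{4}\right) 2} = \frac{1}{\left(-56\right) \frac{1}{2} \cdot 2} = \frac{1}{\left(-28\right) 2} = \frac{1}{-56} = - \frac{1}{56}$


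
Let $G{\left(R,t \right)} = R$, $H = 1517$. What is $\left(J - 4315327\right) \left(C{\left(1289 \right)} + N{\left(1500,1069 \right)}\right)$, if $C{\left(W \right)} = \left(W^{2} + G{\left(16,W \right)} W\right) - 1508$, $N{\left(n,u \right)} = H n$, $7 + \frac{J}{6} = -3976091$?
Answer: $-111451955292355$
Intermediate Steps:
$J = -23856588$ ($J = -42 + 6 \left(-3976091\right) = -42 - 23856546 = -23856588$)
$N{\left(n,u \right)} = 1517 n$
$C{\left(W \right)} = -1508 + W^{2} + 16 W$ ($C{\left(W \right)} = \left(W^{2} + 16 W\right) - 1508 = -1508 + W^{2} + 16 W$)
$\left(J - 4315327\right) \left(C{\left(1289 \right)} + N{\left(1500,1069 \right)}\right) = \left(-23856588 - 4315327\right) \left(\left(-1508 + 1289^{2} + 16 \cdot 1289\right) + 1517 \cdot 1500\right) = - 28171915 \left(\left(-1508 + 1661521 + 20624\right) + 2275500\right) = - 28171915 \left(1680637 + 2275500\right) = \left(-28171915\right) 3956137 = -111451955292355$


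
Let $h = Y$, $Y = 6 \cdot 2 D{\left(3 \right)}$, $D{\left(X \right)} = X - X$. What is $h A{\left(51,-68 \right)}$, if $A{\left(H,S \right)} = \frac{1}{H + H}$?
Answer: $0$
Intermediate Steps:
$D{\left(X \right)} = 0$
$A{\left(H,S \right)} = \frac{1}{2 H}$
$Y = 0$ ($Y = 6 \cdot 2 \cdot 0 = 12 \cdot 0 = 0$)
$h = 0$
$h A{\left(51,-68 \right)} = 0 \frac{1}{2 \cdot 51} = 0 \cdot \frac{1}{2} \cdot \frac{1}{51} = 0 \cdot \frac{1}{102} = 0$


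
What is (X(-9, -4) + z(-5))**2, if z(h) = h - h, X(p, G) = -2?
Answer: 4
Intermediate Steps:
z(h) = 0
(X(-9, -4) + z(-5))**2 = (-2 + 0)**2 = (-2)**2 = 4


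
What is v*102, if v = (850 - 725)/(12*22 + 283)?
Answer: 12750/547 ≈ 23.309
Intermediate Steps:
v = 125/547 (v = 125/(264 + 283) = 125/547 ≈ 0.22852)
v*102 = (125/547)*102 = 12750/547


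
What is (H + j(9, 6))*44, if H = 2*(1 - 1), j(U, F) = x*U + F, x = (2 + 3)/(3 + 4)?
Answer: 3828/7 ≈ 546.86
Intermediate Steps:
x = 5/7 ≈ 0.71429
j(U, F) = F + 5*U/7 (j(U, F) = 5*U/7 + F = F + 5*U/7)
H = 0 (H = 2*0 = 0)
(H + j(9, 6))*44 = (0 + (6 + (5/7)*9))*44 = (0 + (6 + 45/7))*44 = (0 + 87/7)*44 = (87/7)*44 = 3828/7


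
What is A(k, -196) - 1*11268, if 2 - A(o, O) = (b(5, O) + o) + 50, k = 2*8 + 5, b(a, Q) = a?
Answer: -11342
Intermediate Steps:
k = 21 (k = 16 + 5 = 21)
A(o, O) = -53 - o (A(o, O) = 2 - ((5 + o) + 50) = 2 - (55 + o) = 2 + (-55 - o) = -53 - o)
A(k, -196) - 1*11268 = (-53 - 1*21) - 1*11268 = (-53 - 21) - 11268 = -74 - 11268 = -11342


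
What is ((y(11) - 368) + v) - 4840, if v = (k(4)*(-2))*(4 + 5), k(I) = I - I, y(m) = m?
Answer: -5197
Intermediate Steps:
k(I) = 0
v = 0 (v = (0*(-2))*(4 + 5) = 0*9 = 0)
((y(11) - 368) + v) - 4840 = ((11 - 368) + 0) - 4840 = (-357 + 0) - 4840 = -357 - 4840 = -5197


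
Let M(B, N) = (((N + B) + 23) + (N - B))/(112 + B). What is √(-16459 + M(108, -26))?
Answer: I*√199155495/110 ≈ 128.29*I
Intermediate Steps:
M(B, N) = (23 + 2*N)/(112 + B) (M(B, N) = (((B + N) + 23) + (N - B))/(112 + B) = ((23 + B + N) + (N - B))/(112 + B) = (23 + 2*N)/(112 + B))
√(-16459 + M(108, -26)) = √(-16459 + (23 + 2*(-26))/(112 + 108)) = √(-16459 + (23 - 52)/220) = √(-16459 + (1/220)*(-29)) = √(-16459 - 29/220) = √(-3621009/220) = I*√199155495/110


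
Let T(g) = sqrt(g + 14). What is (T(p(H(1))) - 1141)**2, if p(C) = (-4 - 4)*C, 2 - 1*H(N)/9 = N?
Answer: (1141 - I*sqrt(58))**2 ≈ 1.3018e+6 - 1.738e+4*I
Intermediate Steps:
H(N) = 18 - 9*N
p(C) = -8*C
T(g) = sqrt(14 + g)
(T(p(H(1))) - 1141)**2 = (sqrt(14 - 8*(18 - 9*1)) - 1141)**2 = (sqrt(14 - 8*(18 - 9)) - 1141)**2 = (sqrt(14 - 8*9) - 1141)**2 = (sqrt(14 - 72) - 1141)**2 = (sqrt(-58) - 1141)**2 = (I*sqrt(58) - 1141)**2 = (-1141 + I*sqrt(58))**2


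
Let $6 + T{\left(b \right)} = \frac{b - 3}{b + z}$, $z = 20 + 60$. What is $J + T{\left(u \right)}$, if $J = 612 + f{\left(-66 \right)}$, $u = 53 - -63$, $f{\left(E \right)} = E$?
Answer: $\frac{105953}{196} \approx 540.58$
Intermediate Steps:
$u = 116$ ($u = 53 + 63 = 116$)
$z = 80$
$J = 546$ ($J = 612 - 66 = 546$)
$T{\left(b \right)} = -6 + \frac{-3 + b}{80 + b}$ ($T{\left(b \right)} = -6 + \frac{b - 3}{b + 80} = -6 + \frac{-3 + b}{80 + b}$)
$J + T{\left(u \right)} = 546 + \frac{-483 - 580}{80 + 116} = 546 + \frac{-483 - 580}{196} = 546 + \frac{1}{196} \left(-1063\right) = 546 - \frac{1063}{196} = \frac{105953}{196}$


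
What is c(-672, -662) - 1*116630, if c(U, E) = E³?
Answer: -290234158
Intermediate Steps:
c(-672, -662) - 1*116630 = (-662)³ - 1*116630 = -290117528 - 116630 = -290234158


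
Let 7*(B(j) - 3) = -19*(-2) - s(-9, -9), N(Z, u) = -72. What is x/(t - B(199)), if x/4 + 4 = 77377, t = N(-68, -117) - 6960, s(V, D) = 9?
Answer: -1083222/24637 ≈ -43.967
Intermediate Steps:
t = -7032 (t = -72 - 6960 = -7032)
B(j) = 50/7 (B(j) = 3 + (-19*(-2) - 1*9)/7 = 3 + (38 - 9)/7 = 3 + (⅐)*29 = 3 + 29/7 = 50/7)
x = 309492 (x = -16 + 4*77377 = -16 + 309508 = 309492)
x/(t - B(199)) = 309492/(-7032 - 1*50/7) = 309492/(-7032 - 50/7) = 309492/(-49274/7) = 309492*(-7/49274) = -1083222/24637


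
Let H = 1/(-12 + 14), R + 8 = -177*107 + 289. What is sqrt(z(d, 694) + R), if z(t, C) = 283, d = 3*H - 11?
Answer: 35*I*sqrt(15) ≈ 135.55*I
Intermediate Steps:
R = -18658 (R = -8 + (-177*107 + 289) = -8 + (-18939 + 289) = -8 - 18650 = -18658)
H = 1/2 ≈ 0.50000
d = -19/2 (d = 3*(1/2) - 11 = 3/2 - 11 = -19/2 ≈ -9.5000)
sqrt(z(d, 694) + R) = sqrt(283 - 18658) = sqrt(-18375) = 35*I*sqrt(15)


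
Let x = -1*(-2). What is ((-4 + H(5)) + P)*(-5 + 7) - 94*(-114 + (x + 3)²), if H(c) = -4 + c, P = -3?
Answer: 8354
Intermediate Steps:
x = 2
((-4 + H(5)) + P)*(-5 + 7) - 94*(-114 + (x + 3)²) = ((-4 + (-4 + 5)) - 3)*(-5 + 7) - 94*(-114 + (2 + 3)²) = ((-4 + 1) - 3)*2 - 94*(-114 + 5²) = (-3 - 3)*2 - 94*(-114 + 25) = -6*2 - 94*(-89) = -12 + 8366 = 8354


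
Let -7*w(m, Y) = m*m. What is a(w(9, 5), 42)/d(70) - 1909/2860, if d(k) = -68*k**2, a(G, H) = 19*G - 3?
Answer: -2224045/3335332 ≈ -0.66681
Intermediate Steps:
w(m, Y) = -m**2/7 (w(m, Y) = -m*m/7 = -m**2/7)
a(G, H) = -3 + 19*G
a(w(9, 5), 42)/d(70) - 1909/2860 = (-3 + 19*(-1/7*9**2))/((-68*70**2)) - 1909/2860 = (-3 + 19*(-1/7*81))/((-68*4900)) - 1909*1/2860 = (-3 + 19*(-81/7))/(-333200) - 1909/2860 = (-3 - 1539/7)*(-1/333200) - 1909/2860 = -1560/7*(-1/333200) - 1909/2860 = 39/58310 - 1909/2860 = -2224045/3335332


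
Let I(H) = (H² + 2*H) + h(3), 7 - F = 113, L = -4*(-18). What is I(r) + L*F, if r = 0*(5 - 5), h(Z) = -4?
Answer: -7636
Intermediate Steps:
L = 72
F = -106 (F = 7 - 1*113 = 7 - 113 = -106)
r = 0 (r = 0*0 = 0)
I(H) = -4 + H² + 2*H (I(H) = (H² + 2*H) - 4 = -4 + H² + 2*H)
I(r) + L*F = (-4 + 0² + 2*0) + 72*(-106) = (-4 + 0 + 0) - 7632 = -4 - 7632 = -7636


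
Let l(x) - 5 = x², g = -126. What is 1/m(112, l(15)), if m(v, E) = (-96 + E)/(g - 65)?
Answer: -191/134 ≈ -1.4254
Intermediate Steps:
l(x) = 5 + x²
m(v, E) = 96/191 - E/191 (m(v, E) = (-96 + E)/(-126 - 65) = (-96 + E)/(-191) = (-96 + E)*(-1/191) = 96/191 - E/191)
1/m(112, l(15)) = 1/(96/191 - (5 + 15²)/191) = 1/(96/191 - (5 + 225)/191) = 1/(96/191 - 1/191*230) = 1/(96/191 - 230/191) = 1/(-134/191) = -191/134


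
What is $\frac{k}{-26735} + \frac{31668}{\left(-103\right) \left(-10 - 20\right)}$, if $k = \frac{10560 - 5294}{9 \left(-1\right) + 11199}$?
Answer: $\frac{157898831071}{15406979475} \approx 10.249$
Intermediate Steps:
$k = \frac{2633}{5595}$ ($k = \frac{5266}{-9 + 11199} = \frac{5266}{11190} = 5266 \cdot \frac{1}{11190} = \frac{2633}{5595} \approx 0.4706$)
$\frac{k}{-26735} + \frac{31668}{\left(-103\right) \left(-10 - 20\right)} = \frac{2633}{5595 \left(-26735\right)} + \frac{31668}{\left(-103\right) \left(-10 - 20\right)} = \frac{2633}{5595} \left(- \frac{1}{26735}\right) + \frac{31668}{\left(-103\right) \left(-30\right)} = - \frac{2633}{149582325} + \frac{31668}{3090} = - \frac{2633}{149582325} + 31668 \cdot \frac{1}{3090} = - \frac{2633}{149582325} + \frac{5278}{515} = \frac{157898831071}{15406979475}$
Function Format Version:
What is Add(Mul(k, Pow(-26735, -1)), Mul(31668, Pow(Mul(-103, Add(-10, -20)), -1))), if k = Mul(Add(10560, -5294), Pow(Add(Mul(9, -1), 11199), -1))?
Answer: Rational(157898831071, 15406979475) ≈ 10.249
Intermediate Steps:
k = Rational(2633, 5595) (k = Mul(5266, Pow(Add(-9, 11199), -1)) = Mul(5266, Pow(11190, -1)) = Mul(5266, Rational(1, 11190)) = Rational(2633, 5595) ≈ 0.47060)
Add(Mul(k, Pow(-26735, -1)), Mul(31668, Pow(Mul(-103, Add(-10, -20)), -1))) = Add(Mul(Rational(2633, 5595), Pow(-26735, -1)), Mul(31668, Pow(Mul(-103, Add(-10, -20)), -1))) = Add(Mul(Rational(2633, 5595), Rational(-1, 26735)), Mul(31668, Pow(Mul(-103, -30), -1))) = Add(Rational(-2633, 149582325), Mul(31668, Pow(3090, -1))) = Add(Rational(-2633, 149582325), Mul(31668, Rational(1, 3090))) = Add(Rational(-2633, 149582325), Rational(5278, 515)) = Rational(157898831071, 15406979475)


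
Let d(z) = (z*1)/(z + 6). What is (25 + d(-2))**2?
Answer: 2401/4 ≈ 600.25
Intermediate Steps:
d(z) = z/(6 + z)
(25 + d(-2))**2 = (25 - 2/(6 - 2))**2 = (25 - 2/4)**2 = (25 - 2*1/4)**2 = (25 - 1/2)**2 = (49/2)**2 = 2401/4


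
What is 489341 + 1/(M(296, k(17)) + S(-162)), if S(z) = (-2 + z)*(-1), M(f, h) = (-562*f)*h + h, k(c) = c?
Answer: 1383759947822/2827803 ≈ 4.8934e+5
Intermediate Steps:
M(f, h) = h - 562*f*h (M(f, h) = -562*f*h + h = h - 562*f*h)
S(z) = 2 - z
489341 + 1/(M(296, k(17)) + S(-162)) = 489341 + 1/(17*(1 - 562*296) + (2 - 1*(-162))) = 489341 + 1/(17*(1 - 166352) + (2 + 162)) = 489341 + 1/(17*(-166351) + 164) = 489341 + 1/(-2827967 + 164) = 489341 + 1/(-2827803) = 489341 - 1/2827803 = 1383759947822/2827803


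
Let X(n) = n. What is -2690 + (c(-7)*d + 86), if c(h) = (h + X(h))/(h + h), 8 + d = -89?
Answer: -2701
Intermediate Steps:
d = -97 (d = -8 - 89 = -97)
c(h) = 1 (c(h) = (h + h)/(h + h) = (2*h)/((2*h)) = (2*h)*(1/(2*h)) = 1)
-2690 + (c(-7)*d + 86) = -2690 + (1*(-97) + 86) = -2690 + (-97 + 86) = -2690 - 11 = -2701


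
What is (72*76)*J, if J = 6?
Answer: 32832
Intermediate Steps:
(72*76)*J = (72*76)*6 = 5472*6 = 32832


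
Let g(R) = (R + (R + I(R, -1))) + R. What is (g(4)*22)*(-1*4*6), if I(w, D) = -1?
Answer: -5808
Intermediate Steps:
g(R) = -1 + 3*R (g(R) = (R + (R - 1)) + R = (R + (-1 + R)) + R = (-1 + 2*R) + R = -1 + 3*R)
(g(4)*22)*(-1*4*6) = ((-1 + 3*4)*22)*(-1*4*6) = ((-1 + 12)*22)*(-4*6) = (11*22)*(-24) = 242*(-24) = -5808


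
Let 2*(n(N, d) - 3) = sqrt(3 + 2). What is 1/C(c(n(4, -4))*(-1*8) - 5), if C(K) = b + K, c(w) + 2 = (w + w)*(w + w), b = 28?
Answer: -289/37441 + 96*sqrt(5)/37441 ≈ -0.0019855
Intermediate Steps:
n(N, d) = 3 + sqrt(5)/2 (n(N, d) = 3 + sqrt(3 + 2)/2 = 3 + sqrt(5)/2)
c(w) = -2 + 4*w**2 (c(w) = -2 + (w + w)*(w + w) = -2 + (2*w)*(2*w) = -2 + 4*w**2)
C(K) = 28 + K
1/C(c(n(4, -4))*(-1*8) - 5) = 1/(28 + ((-2 + 4*(3 + sqrt(5)/2)**2)*(-1*8) - 5)) = 1/(28 + ((-2 + 4*(3 + sqrt(5)/2)**2)*(-8) - 5)) = 1/(28 + ((16 - 32*(3 + sqrt(5)/2)**2) - 5)) = 1/(28 + (11 - 32*(3 + sqrt(5)/2)**2)) = 1/(39 - 32*(3 + sqrt(5)/2)**2)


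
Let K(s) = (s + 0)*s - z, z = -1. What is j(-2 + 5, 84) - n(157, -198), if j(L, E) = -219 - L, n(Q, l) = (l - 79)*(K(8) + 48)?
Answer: 31079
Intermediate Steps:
K(s) = 1 + s² (K(s) = (s + 0)*s - 1*(-1) = s*s + 1 = s² + 1 = 1 + s²)
n(Q, l) = -8927 + 113*l (n(Q, l) = (l - 79)*((1 + 8²) + 48) = (-79 + l)*((1 + 64) + 48) = (-79 + l)*(65 + 48) = (-79 + l)*113 = -8927 + 113*l)
j(-2 + 5, 84) - n(157, -198) = (-219 - (-2 + 5)) - (-8927 + 113*(-198)) = (-219 - 1*3) - (-8927 - 22374) = (-219 - 3) - 1*(-31301) = -222 + 31301 = 31079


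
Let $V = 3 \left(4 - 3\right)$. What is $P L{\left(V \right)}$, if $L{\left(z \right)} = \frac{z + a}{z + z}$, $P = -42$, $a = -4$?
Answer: $7$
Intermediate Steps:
$V = 3$ ($V = 3 \cdot 1 = 3$)
$L{\left(z \right)} = \frac{-4 + z}{2 z}$ ($L{\left(z \right)} = \frac{z - 4}{z + z} = \frac{-4 + z}{2 z}$)
$P L{\left(V \right)} = - 42 \frac{-4 + 3}{2 \cdot 3} = - 42 \cdot \frac{1}{2} \cdot \frac{1}{3} \left(-1\right) = \left(-42\right) \left(- \frac{1}{6}\right) = 7$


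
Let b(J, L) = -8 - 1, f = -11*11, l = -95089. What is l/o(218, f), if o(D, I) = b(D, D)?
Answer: 95089/9 ≈ 10565.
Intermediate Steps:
f = -121
b(J, L) = -9
o(D, I) = -9
l/o(218, f) = -95089/(-9) = -95089*(-⅑) = 95089/9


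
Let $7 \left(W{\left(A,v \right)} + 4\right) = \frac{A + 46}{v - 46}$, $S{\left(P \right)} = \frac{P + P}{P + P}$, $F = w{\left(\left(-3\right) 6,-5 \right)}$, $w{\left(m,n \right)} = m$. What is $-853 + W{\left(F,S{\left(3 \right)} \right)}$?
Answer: $- \frac{38569}{45} \approx -857.09$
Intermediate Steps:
$F = -18$ ($F = \left(-3\right) 6 = -18$)
$S{\left(P \right)} = 1$ ($S{\left(P \right)} = \frac{2 P}{2 P} = 2 P \frac{1}{2 P} = 1$)
$W{\left(A,v \right)} = -4 + \frac{46 + A}{7 \left(-46 + v\right)}$ ($W{\left(A,v \right)} = -4 + \frac{\left(A + 46\right) \frac{1}{v - 46}}{7} = -4 + \frac{\left(46 + A\right) \frac{1}{-46 + v}}{7} = -4 + \frac{\frac{1}{-46 + v} \left(46 + A\right)}{7} = -4 + \frac{46 + A}{7 \left(-46 + v\right)}$)
$-853 + W{\left(F,S{\left(3 \right)} \right)} = -853 + \frac{1334 - 18 - 28}{7 \left(-46 + 1\right)} = -853 + \frac{1334 - 18 - 28}{7 \left(-45\right)} = -853 + \frac{1}{7} \left(- \frac{1}{45}\right) 1288 = -853 - \frac{184}{45} = - \frac{38569}{45}$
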